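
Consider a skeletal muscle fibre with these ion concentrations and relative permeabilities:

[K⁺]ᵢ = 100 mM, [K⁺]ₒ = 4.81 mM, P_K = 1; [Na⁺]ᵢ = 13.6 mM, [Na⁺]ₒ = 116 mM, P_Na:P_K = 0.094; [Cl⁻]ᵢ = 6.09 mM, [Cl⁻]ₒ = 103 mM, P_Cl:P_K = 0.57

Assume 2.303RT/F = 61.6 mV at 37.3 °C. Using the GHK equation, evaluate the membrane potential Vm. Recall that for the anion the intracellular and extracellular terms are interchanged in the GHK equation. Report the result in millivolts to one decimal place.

-56.7 mV

Vm = 61.6 · log₁₀[(Σ P·[cation]ₒ + Σ P·[anion]ᵢ) / (Σ P·[cation]ᵢ + Σ P·[anion]ₒ)]
Numerator = 1×4.81 + 0.094×116 + 0.57×6.09 = 19.19
Denominator = 1×100 + 0.094×13.6 + 0.57×103 = 160
Vm = 61.6 · log₁₀(0.11992) = 61.6 × (-0.9211) = -56.74 mV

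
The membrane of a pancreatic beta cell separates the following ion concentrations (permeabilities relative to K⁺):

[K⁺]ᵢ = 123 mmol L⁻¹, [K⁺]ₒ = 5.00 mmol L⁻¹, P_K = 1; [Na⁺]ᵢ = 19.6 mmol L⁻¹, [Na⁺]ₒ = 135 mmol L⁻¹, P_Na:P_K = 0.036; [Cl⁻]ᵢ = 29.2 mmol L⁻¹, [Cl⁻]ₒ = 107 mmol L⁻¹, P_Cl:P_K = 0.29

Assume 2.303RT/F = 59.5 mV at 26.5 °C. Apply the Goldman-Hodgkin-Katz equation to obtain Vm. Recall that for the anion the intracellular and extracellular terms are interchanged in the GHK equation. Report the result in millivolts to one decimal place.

-55.1 mV

Vm = 59.5 · log₁₀[(Σ P·[cation]ₒ + Σ P·[anion]ᵢ) / (Σ P·[cation]ᵢ + Σ P·[anion]ₒ)]
Numerator = 1×5.00 + 0.036×135 + 0.29×29.2 = 18.33
Denominator = 1×123 + 0.036×19.6 + 0.29×107 = 154.7
Vm = 59.5 · log₁₀(0.11845) = 59.5 × (-0.9265) = -55.13 mV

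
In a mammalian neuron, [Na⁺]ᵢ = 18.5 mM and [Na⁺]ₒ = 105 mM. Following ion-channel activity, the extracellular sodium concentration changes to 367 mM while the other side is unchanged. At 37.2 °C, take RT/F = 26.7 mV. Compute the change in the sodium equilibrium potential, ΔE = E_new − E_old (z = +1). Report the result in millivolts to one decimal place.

33.4 mV

E_old = (26.7/1)·ln(105/18.5) = 46.36 mV
E_new = (26.7/1)·ln(367/18.5) = 79.77 mV
ΔE = 79.77 − (46.36) = 33.41 mV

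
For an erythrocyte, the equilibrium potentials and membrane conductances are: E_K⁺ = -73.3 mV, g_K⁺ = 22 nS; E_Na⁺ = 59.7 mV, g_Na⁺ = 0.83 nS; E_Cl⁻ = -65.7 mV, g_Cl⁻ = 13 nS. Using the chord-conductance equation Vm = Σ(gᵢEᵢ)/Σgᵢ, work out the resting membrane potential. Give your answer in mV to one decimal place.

Σ gᵢEᵢ = 22·(-73.3) + 0.83·(59.7) + 13·(-65.7) = -2417.15
Σ gᵢ = 22 + 0.83 + 13 = 35.83
Vm = -2417.15 / 35.83 = -67.46 mV

-67.5 mV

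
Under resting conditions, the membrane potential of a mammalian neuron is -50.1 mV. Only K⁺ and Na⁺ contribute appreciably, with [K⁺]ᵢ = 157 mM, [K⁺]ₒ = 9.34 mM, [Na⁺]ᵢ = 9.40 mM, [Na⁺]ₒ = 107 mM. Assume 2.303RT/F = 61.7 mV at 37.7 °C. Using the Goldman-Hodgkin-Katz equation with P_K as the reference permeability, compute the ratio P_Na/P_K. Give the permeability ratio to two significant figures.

Let α = P_Na/P_K. GHK: Vm = 61.7·log₁₀[(Kₒ + α·Naₒ)/(Kᵢ + α·Naᵢ)].
10^(Vm/61.7) = 10^(-50.1/61.7) = 0.15417
So 0.15417·(Kᵢ + α·Naᵢ) = Kₒ + α·Naₒ → α = (0.15417·157.0 − 9.34) / (107.0 − 0.15417·9.4)
α = (24.21 − 9.34) / (107.0 − 1.449) = 14.87/105.6 = 0.1408

0.14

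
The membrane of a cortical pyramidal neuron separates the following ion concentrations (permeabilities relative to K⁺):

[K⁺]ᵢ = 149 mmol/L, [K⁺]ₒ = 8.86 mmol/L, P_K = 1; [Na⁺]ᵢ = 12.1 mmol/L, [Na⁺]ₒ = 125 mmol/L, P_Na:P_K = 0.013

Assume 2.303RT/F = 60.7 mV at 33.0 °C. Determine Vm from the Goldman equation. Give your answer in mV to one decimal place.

Vm = 60.7 · log₁₀[(Σ P·[cation]ₒ + Σ P·[anion]ᵢ) / (Σ P·[cation]ᵢ + Σ P·[anion]ₒ)]
Numerator = 1×8.86 + 0.013×125 = 10.48
Denominator = 1×149 + 0.013×12.1 = 149.2
Vm = 60.7 · log₁₀(0.070295) = 60.7 × (-1.1531) = -69.99 mV

-70.0 mV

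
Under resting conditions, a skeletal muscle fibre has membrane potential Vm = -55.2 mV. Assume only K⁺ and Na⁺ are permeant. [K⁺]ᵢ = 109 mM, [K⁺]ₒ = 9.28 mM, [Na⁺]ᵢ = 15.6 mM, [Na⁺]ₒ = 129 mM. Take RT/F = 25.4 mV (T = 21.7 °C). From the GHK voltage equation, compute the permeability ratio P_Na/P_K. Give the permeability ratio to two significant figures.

0.025

Let α = P_Na/P_K. GHK: Vm = 25.4·ln[(Kₒ + α·Naₒ)/(Kᵢ + α·Naᵢ)].
e^(Vm/25.4) = e^(-55.2/25.4) = 0.11381
So 0.11381·(Kᵢ + α·Naᵢ) = Kₒ + α·Naₒ → α = (0.11381·109.0 − 9.28) / (129.0 − 0.11381·15.6)
α = (12.41 − 9.28) / (129.0 − 1.775) = 3.125/127.2 = 0.02456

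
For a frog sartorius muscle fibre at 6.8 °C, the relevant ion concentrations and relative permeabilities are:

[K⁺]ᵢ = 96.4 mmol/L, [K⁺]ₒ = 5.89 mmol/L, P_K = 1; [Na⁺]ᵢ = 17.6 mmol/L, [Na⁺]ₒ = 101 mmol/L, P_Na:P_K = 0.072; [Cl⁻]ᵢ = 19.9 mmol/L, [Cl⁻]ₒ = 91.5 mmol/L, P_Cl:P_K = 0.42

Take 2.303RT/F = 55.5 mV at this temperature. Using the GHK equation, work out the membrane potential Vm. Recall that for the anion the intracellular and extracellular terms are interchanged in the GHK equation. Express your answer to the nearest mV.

-44 mV

Vm = 55.5 · log₁₀[(Σ P·[cation]ₒ + Σ P·[anion]ᵢ) / (Σ P·[cation]ᵢ + Σ P·[anion]ₒ)]
Numerator = 1×5.89 + 0.072×101 + 0.42×19.9 = 21.52
Denominator = 1×96.4 + 0.072×17.6 + 0.42×91.5 = 136.1
Vm = 55.5 · log₁₀(0.15812) = 55.5 × (-0.8010) = -44.46 mV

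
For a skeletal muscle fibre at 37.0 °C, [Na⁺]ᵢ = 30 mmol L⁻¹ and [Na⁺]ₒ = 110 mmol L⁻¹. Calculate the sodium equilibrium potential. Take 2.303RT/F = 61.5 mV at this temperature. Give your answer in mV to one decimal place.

E = (61.5/z) · log₁₀([Na⁺]_out/[Na⁺]_in) with z = +1.
= (61.5/1) · log₁₀(110/30) = 61.50 · log₁₀(3.667)
= 61.50 · (0.5643) = 34.70 mV

34.7 mV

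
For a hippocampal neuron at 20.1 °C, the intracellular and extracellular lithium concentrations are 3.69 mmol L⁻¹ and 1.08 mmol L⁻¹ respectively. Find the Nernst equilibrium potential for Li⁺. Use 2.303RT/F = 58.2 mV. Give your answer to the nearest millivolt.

-31 mV

E = (58.2/z) · log₁₀([Li⁺]_out/[Li⁺]_in) with z = +1.
= (58.2/1) · log₁₀(1.08/3.69) = 58.20 · log₁₀(0.2927)
= 58.20 · (-0.5336) = -31.06 mV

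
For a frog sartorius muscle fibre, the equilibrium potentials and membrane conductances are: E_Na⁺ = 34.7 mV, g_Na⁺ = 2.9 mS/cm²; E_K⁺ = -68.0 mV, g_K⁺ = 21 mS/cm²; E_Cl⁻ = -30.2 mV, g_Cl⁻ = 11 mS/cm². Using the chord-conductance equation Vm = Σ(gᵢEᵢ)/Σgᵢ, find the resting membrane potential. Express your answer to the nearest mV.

Σ gᵢEᵢ = 2.9·(34.7) + 21·(-68.0) + 11·(-30.2) = -1659.57
Σ gᵢ = 2.9 + 21 + 11 = 34.9
Vm = -1659.57 / 34.9 = -47.55 mV

-48 mV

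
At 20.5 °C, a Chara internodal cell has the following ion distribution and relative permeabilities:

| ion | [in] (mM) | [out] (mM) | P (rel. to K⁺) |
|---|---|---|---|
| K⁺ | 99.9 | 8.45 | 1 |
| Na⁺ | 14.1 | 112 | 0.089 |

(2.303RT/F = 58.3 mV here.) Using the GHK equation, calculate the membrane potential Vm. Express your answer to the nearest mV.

Vm = 58.3 · log₁₀[(Σ P·[cation]ₒ + Σ P·[anion]ᵢ) / (Σ P·[cation]ᵢ + Σ P·[anion]ₒ)]
Numerator = 1×8.45 + 0.089×112 = 18.42
Denominator = 1×99.9 + 0.089×14.1 = 101.2
Vm = 58.3 · log₁₀(0.18208) = 58.3 × (-0.7397) = -43.13 mV

-43 mV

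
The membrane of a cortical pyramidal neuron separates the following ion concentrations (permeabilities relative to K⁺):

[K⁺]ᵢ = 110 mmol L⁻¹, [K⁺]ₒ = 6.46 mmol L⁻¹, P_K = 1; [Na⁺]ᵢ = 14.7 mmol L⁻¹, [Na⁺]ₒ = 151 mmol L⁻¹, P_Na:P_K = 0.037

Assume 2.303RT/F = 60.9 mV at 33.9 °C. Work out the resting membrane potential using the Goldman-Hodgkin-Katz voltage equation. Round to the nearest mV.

-59 mV

Vm = 60.9 · log₁₀[(Σ P·[cation]ₒ + Σ P·[anion]ᵢ) / (Σ P·[cation]ᵢ + Σ P·[anion]ₒ)]
Numerator = 1×6.46 + 0.037×151 = 12.05
Denominator = 1×110 + 0.037×14.7 = 110.5
Vm = 60.9 · log₁₀(0.10898) = 60.9 × (-0.9627) = -58.63 mV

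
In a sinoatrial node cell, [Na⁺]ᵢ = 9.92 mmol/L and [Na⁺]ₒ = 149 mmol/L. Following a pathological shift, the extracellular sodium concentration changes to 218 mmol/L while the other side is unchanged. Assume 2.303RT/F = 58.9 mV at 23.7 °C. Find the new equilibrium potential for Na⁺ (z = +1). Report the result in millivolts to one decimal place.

79.0 mV

After the shift: [Na⁺]_out = 218, [Na⁺]_in = 9.92 mmol/L.
E_new = (58.9/1)·log₁₀(218/9.92) = 58.90 · (1.3419) = 79.04 mV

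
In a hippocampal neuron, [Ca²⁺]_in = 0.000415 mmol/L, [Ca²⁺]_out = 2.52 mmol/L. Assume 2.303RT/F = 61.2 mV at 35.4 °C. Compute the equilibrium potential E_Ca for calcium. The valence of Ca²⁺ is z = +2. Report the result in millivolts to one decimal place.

115.8 mV

E = (61.2/z) · log₁₀([Ca²⁺]_out/[Ca²⁺]_in) with z = +2.
= (61.2/2) · log₁₀(2.52/0.000415) = 30.60 · log₁₀(6072)
= 30.60 · (3.7834) = 115.77 mV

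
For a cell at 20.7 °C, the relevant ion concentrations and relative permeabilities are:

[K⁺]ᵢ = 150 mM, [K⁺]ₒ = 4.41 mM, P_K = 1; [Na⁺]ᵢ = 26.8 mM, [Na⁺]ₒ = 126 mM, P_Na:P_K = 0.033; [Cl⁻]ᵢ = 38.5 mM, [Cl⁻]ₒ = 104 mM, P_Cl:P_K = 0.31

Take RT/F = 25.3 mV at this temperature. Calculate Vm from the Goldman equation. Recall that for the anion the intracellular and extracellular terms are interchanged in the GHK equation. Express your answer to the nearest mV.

Vm = 25.3 · ln[(Σ P·[cation]ₒ + Σ P·[anion]ᵢ) / (Σ P·[cation]ᵢ + Σ P·[anion]ₒ)]
Numerator = 1×4.41 + 0.033×126 + 0.31×38.5 = 20.5
Denominator = 1×150 + 0.033×26.8 + 0.31×104 = 183.1
Vm = 25.3 · ln(0.11196) = 25.3 × (-2.1896) = -55.40 mV

-55 mV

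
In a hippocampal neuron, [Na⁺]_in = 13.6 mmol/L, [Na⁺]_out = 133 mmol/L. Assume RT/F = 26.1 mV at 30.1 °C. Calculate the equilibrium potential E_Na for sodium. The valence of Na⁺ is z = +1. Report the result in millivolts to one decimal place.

59.5 mV

E = (26.1/z) · ln([Na⁺]_out/[Na⁺]_in) with z = +1.
= (26.1/1) · ln(133/13.6) = 26.10 · ln(9.779)
= 26.10 · (2.2803) = 59.52 mV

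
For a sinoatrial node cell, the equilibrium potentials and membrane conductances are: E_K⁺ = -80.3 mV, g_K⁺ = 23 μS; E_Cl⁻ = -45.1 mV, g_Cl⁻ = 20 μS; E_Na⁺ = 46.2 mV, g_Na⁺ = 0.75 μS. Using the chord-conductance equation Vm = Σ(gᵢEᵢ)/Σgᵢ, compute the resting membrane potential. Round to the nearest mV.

-62 mV

Σ gᵢEᵢ = 23·(-80.3) + 20·(-45.1) + 0.75·(46.2) = -2714.25
Σ gᵢ = 23 + 20 + 0.75 = 43.75
Vm = -2714.25 / 43.75 = -62.04 mV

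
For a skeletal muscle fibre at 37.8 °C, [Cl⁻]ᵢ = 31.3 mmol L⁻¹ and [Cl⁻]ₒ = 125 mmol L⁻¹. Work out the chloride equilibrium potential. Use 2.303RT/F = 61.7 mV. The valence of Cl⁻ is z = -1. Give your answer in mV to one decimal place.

-37.1 mV

E = (61.7/z) · log₁₀([Cl⁻]_out/[Cl⁻]_in) with z = -1.
For an anion, dividing by z = -1 reverses the sign.
= (61.7/-1) · log₁₀(125/31.3) = -61.70 · log₁₀(3.994)
= -61.70 · (0.6014) = -37.10 mV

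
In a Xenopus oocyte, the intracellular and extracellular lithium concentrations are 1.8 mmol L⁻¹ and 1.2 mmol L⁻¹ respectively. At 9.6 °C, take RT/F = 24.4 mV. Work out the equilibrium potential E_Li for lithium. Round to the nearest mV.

-10 mV

E = (24.4/z) · ln([Li⁺]_out/[Li⁺]_in) with z = +1.
= (24.4/1) · ln(1.2/1.8) = 24.40 · ln(0.6667)
= 24.40 · (-0.4055) = -9.89 mV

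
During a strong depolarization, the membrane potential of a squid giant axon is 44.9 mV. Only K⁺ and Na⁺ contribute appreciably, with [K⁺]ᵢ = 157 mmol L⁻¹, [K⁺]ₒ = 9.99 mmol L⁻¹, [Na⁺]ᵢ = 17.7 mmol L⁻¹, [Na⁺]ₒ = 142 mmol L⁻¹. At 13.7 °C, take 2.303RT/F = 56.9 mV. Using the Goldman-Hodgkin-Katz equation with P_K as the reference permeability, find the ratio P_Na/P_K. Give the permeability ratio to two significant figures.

Let α = P_Na/P_K. GHK: Vm = 56.9·log₁₀[(Kₒ + α·Naₒ)/(Kᵢ + α·Naᵢ)].
10^(Vm/56.9) = 10^(44.9/56.9) = 6.1532
So 6.1532·(Kᵢ + α·Naᵢ) = Kₒ + α·Naₒ → α = (6.1532·157.0 − 9.99) / (142.0 − 6.1532·17.7)
α = (966.1 − 9.99) / (142.0 − 108.9) = 956.1/33.09 = 28.89

29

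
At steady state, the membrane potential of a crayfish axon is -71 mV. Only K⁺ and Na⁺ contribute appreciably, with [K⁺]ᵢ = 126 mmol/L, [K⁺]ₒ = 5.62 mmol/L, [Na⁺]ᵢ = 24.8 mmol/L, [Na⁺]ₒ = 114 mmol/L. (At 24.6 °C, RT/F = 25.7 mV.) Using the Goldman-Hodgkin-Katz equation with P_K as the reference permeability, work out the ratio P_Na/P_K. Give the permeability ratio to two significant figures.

Let α = P_Na/P_K. GHK: Vm = 25.7·ln[(Kₒ + α·Naₒ)/(Kᵢ + α·Naᵢ)].
e^(Vm/25.7) = e^(-71.0/25.7) = 0.063125
So 0.063125·(Kᵢ + α·Naᵢ) = Kₒ + α·Naₒ → α = (0.063125·126.0 − 5.62) / (114.0 − 0.063125·24.8)
α = (7.954 − 5.62) / (114.0 − 1.565) = 2.334/112.4 = 0.02076

0.021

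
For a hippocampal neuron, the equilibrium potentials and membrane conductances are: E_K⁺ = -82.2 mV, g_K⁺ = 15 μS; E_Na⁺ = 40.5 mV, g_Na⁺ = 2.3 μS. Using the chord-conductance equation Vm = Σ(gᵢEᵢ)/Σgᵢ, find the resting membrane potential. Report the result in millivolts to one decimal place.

Σ gᵢEᵢ = 15·(-82.2) + 2.3·(40.5) = -1139.85
Σ gᵢ = 15 + 2.3 = 17.3
Vm = -1139.85 / 17.3 = -65.89 mV

-65.9 mV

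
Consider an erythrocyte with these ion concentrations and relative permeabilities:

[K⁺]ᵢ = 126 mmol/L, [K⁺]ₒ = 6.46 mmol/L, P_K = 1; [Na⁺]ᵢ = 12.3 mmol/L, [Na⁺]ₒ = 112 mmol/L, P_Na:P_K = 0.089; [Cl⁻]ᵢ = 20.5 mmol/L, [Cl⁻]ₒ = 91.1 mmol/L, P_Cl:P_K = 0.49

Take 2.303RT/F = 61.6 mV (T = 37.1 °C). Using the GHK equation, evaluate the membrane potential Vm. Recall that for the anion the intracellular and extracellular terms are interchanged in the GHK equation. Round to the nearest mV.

-50 mV

Vm = 61.6 · log₁₀[(Σ P·[cation]ₒ + Σ P·[anion]ᵢ) / (Σ P·[cation]ᵢ + Σ P·[anion]ₒ)]
Numerator = 1×6.46 + 0.089×112 + 0.49×20.5 = 26.47
Denominator = 1×126 + 0.089×12.3 + 0.49×91.1 = 171.7
Vm = 61.6 · log₁₀(0.15415) = 61.6 × (-0.8121) = -50.02 mV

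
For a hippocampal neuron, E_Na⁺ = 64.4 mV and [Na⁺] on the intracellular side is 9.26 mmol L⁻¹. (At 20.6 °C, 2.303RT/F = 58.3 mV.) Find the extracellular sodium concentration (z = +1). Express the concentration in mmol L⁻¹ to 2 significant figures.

Nernst: E = (58.3/1) · log₁₀([out]/[in]), so log₁₀([out]/[in]) = 64.4 × 1 / 58.3 = 1.1046.
[out]/[in] = 10^(1.1046) = 12.72.
[out] = 12.72 × 9.26 = 117.8 mmol L⁻¹.

120 mmol L⁻¹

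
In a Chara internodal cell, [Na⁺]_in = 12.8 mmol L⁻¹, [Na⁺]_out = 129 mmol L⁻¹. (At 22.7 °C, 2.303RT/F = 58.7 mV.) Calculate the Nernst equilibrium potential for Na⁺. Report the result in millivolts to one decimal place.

E = (58.7/z) · log₁₀([Na⁺]_out/[Na⁺]_in) with z = +1.
= (58.7/1) · log₁₀(129/12.8) = 58.70 · log₁₀(10.08)
= 58.70 · (1.0034) = 58.90 mV

58.9 mV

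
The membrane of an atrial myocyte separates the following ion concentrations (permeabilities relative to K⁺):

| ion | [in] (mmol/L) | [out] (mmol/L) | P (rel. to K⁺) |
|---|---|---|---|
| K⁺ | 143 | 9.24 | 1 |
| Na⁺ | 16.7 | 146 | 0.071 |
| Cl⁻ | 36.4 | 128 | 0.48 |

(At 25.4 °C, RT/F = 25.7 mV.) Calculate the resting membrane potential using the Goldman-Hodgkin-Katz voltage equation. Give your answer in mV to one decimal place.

-44.0 mV

Vm = 25.7 · ln[(Σ P·[cation]ₒ + Σ P·[anion]ᵢ) / (Σ P·[cation]ᵢ + Σ P·[anion]ₒ)]
Numerator = 1×9.24 + 0.071×146 + 0.48×36.4 = 37.08
Denominator = 1×143 + 0.071×16.7 + 0.48×128 = 205.6
Vm = 25.7 · ln(0.18032) = 25.7 × (-1.7130) = -44.02 mV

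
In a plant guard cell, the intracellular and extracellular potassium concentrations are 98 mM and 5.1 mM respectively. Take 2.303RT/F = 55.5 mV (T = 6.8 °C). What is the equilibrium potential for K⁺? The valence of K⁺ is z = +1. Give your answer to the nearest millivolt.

E = (55.5/z) · log₁₀([K⁺]_out/[K⁺]_in) with z = +1.
= (55.5/1) · log₁₀(5.1/98) = 55.50 · log₁₀(0.05204)
= 55.50 · (-1.2837) = -71.24 mV

-71 mV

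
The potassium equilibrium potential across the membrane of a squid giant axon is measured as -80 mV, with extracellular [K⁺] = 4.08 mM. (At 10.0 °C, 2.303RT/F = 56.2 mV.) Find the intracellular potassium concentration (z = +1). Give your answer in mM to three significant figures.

Nernst: E = (56.2/1) · log₁₀([out]/[in]), so log₁₀([out]/[in]) = -80.0 × 1 / 56.2 = -1.4235.
[out]/[in] = 10^(-1.4235) = 0.03771.
[in] = 4.08 / 0.03771 = 108.2 mM.

108 mM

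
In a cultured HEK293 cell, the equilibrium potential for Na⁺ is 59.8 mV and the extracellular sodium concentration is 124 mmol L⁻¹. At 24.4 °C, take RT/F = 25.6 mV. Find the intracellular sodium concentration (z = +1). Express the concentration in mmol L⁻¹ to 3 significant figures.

12.0 mmol L⁻¹

Nernst: E = (25.6/1) · ln([out]/[in]), so ln([out]/[in]) = 59.8 × 1 / 25.6 = 2.3359.
[out]/[in] = e^(2.3359) = 10.34.
[in] = 124 / 10.34 = 11.99 mmol L⁻¹.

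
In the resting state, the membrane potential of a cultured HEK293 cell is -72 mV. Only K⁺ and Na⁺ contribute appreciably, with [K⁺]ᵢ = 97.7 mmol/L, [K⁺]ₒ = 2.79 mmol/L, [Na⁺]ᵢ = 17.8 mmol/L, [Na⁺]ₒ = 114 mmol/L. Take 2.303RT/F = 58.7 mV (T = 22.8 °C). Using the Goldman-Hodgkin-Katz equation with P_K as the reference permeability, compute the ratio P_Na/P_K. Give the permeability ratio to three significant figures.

Let α = P_Na/P_K. GHK: Vm = 58.7·log₁₀[(Kₒ + α·Naₒ)/(Kᵢ + α·Naᵢ)].
10^(Vm/58.7) = 10^(-72.0/58.7) = 0.05935
So 0.05935·(Kᵢ + α·Naᵢ) = Kₒ + α·Naₒ → α = (0.05935·97.7 − 2.79) / (114.0 − 0.05935·17.8)
α = (5.799 − 2.79) / (114.0 − 1.056) = 3.009/112.9 = 0.02664

0.0266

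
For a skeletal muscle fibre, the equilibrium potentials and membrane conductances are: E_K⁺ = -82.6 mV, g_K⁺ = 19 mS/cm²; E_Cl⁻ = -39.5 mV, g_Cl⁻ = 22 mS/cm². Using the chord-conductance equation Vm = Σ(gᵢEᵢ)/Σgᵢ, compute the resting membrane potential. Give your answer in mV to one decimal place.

Σ gᵢEᵢ = 19·(-82.6) + 22·(-39.5) = -2438.40
Σ gᵢ = 19 + 22 = 41
Vm = -2438.40 / 41 = -59.47 mV

-59.5 mV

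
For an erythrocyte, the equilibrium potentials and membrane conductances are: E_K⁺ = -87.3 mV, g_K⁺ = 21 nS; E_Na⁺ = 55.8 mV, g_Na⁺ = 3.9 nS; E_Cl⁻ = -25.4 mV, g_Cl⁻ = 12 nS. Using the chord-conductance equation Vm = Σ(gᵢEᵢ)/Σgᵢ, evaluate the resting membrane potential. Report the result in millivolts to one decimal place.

-52.0 mV

Σ gᵢEᵢ = 21·(-87.3) + 3.9·(55.8) + 12·(-25.4) = -1920.48
Σ gᵢ = 21 + 3.9 + 12 = 36.9
Vm = -1920.48 / 36.9 = -52.05 mV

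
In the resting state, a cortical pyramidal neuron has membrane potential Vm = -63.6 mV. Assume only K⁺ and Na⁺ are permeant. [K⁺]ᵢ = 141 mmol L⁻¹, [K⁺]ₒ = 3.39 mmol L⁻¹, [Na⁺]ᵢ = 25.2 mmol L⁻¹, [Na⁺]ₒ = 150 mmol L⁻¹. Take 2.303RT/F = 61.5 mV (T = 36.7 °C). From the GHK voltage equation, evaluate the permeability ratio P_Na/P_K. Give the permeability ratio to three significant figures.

Let α = P_Na/P_K. GHK: Vm = 61.5·log₁₀[(Kₒ + α·Naₒ)/(Kᵢ + α·Naᵢ)].
10^(Vm/61.5) = 10^(-63.6/61.5) = 0.092439
So 0.092439·(Kᵢ + α·Naᵢ) = Kₒ + α·Naₒ → α = (0.092439·141.0 − 3.39) / (150.0 − 0.092439·25.2)
α = (13.03 − 3.39) / (150.0 − 2.329) = 9.644/147.7 = 0.06531

0.0653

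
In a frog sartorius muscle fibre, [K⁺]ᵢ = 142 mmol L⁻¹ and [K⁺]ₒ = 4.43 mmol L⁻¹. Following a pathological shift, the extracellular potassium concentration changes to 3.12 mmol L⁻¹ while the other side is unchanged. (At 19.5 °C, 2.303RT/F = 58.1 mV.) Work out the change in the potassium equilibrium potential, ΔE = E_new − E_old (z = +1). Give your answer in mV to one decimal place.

E_old = (58.1/1)·log₁₀(4.43/142) = -87.49 mV
E_new = (58.1/1)·log₁₀(3.12/142) = -96.34 mV
ΔE = -96.34 − (-87.49) = -8.85 mV

-8.8 mV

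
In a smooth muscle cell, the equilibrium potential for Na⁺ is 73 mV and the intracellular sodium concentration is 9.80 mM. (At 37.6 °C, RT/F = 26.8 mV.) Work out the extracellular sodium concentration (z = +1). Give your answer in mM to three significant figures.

Nernst: E = (26.8/1) · ln([out]/[in]), so ln([out]/[in]) = 73.0 × 1 / 26.8 = 2.7239.
[out]/[in] = e^(2.7239) = 15.24.
[out] = 15.24 × 9.80 = 149.3 mM.

149 mM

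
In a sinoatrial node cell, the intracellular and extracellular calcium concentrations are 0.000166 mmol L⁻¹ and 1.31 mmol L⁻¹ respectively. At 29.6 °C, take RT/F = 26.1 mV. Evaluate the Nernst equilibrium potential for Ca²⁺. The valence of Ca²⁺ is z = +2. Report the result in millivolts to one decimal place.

117.1 mV

E = (26.1/z) · ln([Ca²⁺]_out/[Ca²⁺]_in) with z = +2.
= (26.1/2) · ln(1.31/0.000166) = 13.05 · ln(7892)
= 13.05 · (8.9735) = 117.10 mV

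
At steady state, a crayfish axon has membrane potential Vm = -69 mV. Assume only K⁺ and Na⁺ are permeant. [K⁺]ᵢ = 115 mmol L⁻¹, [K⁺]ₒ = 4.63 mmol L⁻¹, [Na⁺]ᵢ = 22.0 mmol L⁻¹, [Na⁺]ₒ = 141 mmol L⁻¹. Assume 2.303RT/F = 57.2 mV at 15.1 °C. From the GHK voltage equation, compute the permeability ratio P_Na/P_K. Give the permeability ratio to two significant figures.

0.018

Let α = P_Na/P_K. GHK: Vm = 57.2·log₁₀[(Kₒ + α·Naₒ)/(Kᵢ + α·Naᵢ)].
10^(Vm/57.2) = 10^(-69.0/57.2) = 0.062188
So 0.062188·(Kᵢ + α·Naᵢ) = Kₒ + α·Naₒ → α = (0.062188·115.0 − 4.63) / (141.0 − 0.062188·22.0)
α = (7.152 − 4.63) / (141.0 − 1.368) = 2.522/139.6 = 0.01806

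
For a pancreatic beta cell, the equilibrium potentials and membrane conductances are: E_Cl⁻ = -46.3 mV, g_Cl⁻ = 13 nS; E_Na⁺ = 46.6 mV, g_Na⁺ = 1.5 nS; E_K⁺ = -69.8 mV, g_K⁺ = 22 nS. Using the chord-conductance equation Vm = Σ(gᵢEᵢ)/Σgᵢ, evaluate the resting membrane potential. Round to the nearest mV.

Σ gᵢEᵢ = 13·(-46.3) + 1.5·(46.6) + 22·(-69.8) = -2067.60
Σ gᵢ = 13 + 1.5 + 22 = 36.5
Vm = -2067.60 / 36.5 = -56.65 mV

-57 mV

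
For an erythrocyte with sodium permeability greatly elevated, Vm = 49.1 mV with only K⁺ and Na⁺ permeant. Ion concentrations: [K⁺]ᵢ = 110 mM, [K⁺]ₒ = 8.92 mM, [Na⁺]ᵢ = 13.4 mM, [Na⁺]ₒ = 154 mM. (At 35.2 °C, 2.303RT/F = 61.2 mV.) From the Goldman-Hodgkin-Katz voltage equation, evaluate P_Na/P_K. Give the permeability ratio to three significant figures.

Let α = P_Na/P_K. GHK: Vm = 61.2·log₁₀[(Kₒ + α·Naₒ)/(Kᵢ + α·Naᵢ)].
10^(Vm/61.2) = 10^(49.1/61.2) = 6.3429
So 6.3429·(Kᵢ + α·Naᵢ) = Kₒ + α·Naₒ → α = (6.3429·110.0 − 8.92) / (154.0 − 6.3429·13.4)
α = (697.7 − 8.92) / (154.0 − 84.99) = 688.8/69.01 = 9.982

9.98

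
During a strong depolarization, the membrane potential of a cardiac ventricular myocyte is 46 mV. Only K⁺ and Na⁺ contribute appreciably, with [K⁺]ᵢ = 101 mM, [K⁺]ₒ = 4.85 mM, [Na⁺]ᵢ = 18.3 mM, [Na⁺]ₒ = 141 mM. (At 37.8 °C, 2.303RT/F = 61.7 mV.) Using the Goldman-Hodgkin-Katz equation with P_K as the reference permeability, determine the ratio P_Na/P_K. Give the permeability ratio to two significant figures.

Let α = P_Na/P_K. GHK: Vm = 61.7·log₁₀[(Kₒ + α·Naₒ)/(Kᵢ + α·Naᵢ)].
10^(Vm/61.7) = 10^(46.0/61.7) = 5.566
So 5.566·(Kᵢ + α·Naᵢ) = Kₒ + α·Naₒ → α = (5.566·101.0 − 4.85) / (141.0 − 5.566·18.3)
α = (562.2 − 4.85) / (141.0 − 101.9) = 557.3/39.14 = 14.24

14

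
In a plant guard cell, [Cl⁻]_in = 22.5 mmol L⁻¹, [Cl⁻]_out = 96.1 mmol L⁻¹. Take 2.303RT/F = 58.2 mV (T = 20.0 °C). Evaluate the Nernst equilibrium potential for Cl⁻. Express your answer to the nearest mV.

E = (58.2/z) · log₁₀([Cl⁻]_out/[Cl⁻]_in) with z = -1.
For an anion, dividing by z = -1 reverses the sign.
= (58.2/-1) · log₁₀(96.1/22.5) = -58.20 · log₁₀(4.271)
= -58.20 · (0.6305) = -36.70 mV

-37 mV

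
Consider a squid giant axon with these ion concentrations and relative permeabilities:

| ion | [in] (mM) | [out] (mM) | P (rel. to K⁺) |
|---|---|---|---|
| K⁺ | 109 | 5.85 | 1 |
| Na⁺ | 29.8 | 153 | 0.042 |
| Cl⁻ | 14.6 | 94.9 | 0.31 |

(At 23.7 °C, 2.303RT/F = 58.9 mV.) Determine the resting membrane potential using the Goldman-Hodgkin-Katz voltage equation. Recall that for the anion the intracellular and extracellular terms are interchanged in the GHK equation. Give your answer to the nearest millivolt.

-54 mV

Vm = 58.9 · log₁₀[(Σ P·[cation]ₒ + Σ P·[anion]ᵢ) / (Σ P·[cation]ᵢ + Σ P·[anion]ₒ)]
Numerator = 1×5.85 + 0.042×153 + 0.31×14.6 = 16.8
Denominator = 1×109 + 0.042×29.8 + 0.31×94.9 = 139.7
Vm = 58.9 · log₁₀(0.1203) = 58.9 × (-0.9197) = -54.17 mV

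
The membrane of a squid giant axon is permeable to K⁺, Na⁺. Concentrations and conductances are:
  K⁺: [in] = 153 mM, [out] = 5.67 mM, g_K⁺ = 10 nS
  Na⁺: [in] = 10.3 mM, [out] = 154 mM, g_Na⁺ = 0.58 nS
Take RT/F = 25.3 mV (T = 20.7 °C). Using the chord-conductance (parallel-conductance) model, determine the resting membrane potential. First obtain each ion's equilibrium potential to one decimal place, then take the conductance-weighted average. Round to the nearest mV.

E_K⁺ = (25.3/1)·ln(5.67/153) = -83.4 mV
E_Na⁺ = (25.3/1)·ln(154/10.3) = 68.4 mV
Vm = (Σ gᵢEᵢ)/(Σ gᵢ) = (10·-83.4 + 0.58·68.4) / (10 + 0.58)
= -794.33 / 10.58 = -75.08 mV

-75 mV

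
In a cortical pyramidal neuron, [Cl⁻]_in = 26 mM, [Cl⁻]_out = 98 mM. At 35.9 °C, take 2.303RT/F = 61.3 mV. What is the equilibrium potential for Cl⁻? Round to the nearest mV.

E = (61.3/z) · log₁₀([Cl⁻]_out/[Cl⁻]_in) with z = -1.
For an anion, dividing by z = -1 reverses the sign.
= (61.3/-1) · log₁₀(98/26) = -61.30 · log₁₀(3.769)
= -61.30 · (0.5763) = -35.32 mV

-35 mV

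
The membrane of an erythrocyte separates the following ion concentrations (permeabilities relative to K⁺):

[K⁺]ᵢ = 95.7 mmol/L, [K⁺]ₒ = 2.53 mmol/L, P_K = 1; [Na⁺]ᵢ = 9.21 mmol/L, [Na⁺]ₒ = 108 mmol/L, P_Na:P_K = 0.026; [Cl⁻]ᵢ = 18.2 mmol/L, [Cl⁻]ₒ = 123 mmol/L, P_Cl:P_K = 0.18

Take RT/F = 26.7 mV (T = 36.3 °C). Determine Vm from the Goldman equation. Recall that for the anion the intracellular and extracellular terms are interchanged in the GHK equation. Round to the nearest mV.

-70 mV

Vm = 26.7 · ln[(Σ P·[cation]ₒ + Σ P·[anion]ᵢ) / (Σ P·[cation]ᵢ + Σ P·[anion]ₒ)]
Numerator = 1×2.53 + 0.026×108 + 0.18×18.2 = 8.614
Denominator = 1×95.7 + 0.026×9.21 + 0.18×123 = 118.1
Vm = 26.7 · ln(0.072951) = 26.7 × (-2.6180) = -69.90 mV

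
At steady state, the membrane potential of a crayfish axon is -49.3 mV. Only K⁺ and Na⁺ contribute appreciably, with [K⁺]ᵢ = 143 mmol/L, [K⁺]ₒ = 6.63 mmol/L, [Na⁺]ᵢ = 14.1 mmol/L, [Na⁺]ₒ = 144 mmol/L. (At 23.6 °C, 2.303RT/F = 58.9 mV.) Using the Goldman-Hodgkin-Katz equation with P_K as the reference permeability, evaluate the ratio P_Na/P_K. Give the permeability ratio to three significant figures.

Let α = P_Na/P_K. GHK: Vm = 58.9·log₁₀[(Kₒ + α·Naₒ)/(Kᵢ + α·Naᵢ)].
10^(Vm/58.9) = 10^(-49.3/58.9) = 0.14554
So 0.14554·(Kᵢ + α·Naᵢ) = Kₒ + α·Naₒ → α = (0.14554·143.0 − 6.63) / (144.0 − 0.14554·14.1)
α = (20.81 − 6.63) / (144.0 − 2.052) = 14.18/141.9 = 0.09991

0.0999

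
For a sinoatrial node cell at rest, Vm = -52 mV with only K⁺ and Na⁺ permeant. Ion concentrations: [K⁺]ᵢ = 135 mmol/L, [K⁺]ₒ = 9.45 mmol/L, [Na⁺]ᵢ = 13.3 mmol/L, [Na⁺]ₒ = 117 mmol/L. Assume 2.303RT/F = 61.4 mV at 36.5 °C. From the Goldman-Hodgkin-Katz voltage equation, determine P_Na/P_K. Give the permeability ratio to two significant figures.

0.085

Let α = P_Na/P_K. GHK: Vm = 61.4·log₁₀[(Kₒ + α·Naₒ)/(Kᵢ + α·Naᵢ)].
10^(Vm/61.4) = 10^(-52.0/61.4) = 0.14226
So 0.14226·(Kᵢ + α·Naᵢ) = Kₒ + α·Naₒ → α = (0.14226·135.0 − 9.45) / (117.0 − 0.14226·13.3)
α = (19.21 − 9.45) / (117.0 − 1.892) = 9.756/115.1 = 0.08475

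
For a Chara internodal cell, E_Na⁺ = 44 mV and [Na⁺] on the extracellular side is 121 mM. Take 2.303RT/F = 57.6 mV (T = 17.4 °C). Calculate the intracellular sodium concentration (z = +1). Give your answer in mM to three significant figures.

Nernst: E = (57.6/1) · log₁₀([out]/[in]), so log₁₀([out]/[in]) = 44.0 × 1 / 57.6 = 0.7639.
[out]/[in] = 10^(0.7639) = 5.806.
[in] = 121 / 5.806 = 20.84 mM.

20.8 mM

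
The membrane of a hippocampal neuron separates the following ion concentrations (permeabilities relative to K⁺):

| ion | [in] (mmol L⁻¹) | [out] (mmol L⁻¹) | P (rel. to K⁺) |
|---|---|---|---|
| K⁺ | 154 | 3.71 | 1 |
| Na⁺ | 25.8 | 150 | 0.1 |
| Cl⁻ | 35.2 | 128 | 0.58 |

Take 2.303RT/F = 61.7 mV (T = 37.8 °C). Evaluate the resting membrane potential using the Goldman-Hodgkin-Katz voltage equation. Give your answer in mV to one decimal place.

-47.6 mV

Vm = 61.7 · log₁₀[(Σ P·[cation]ₒ + Σ P·[anion]ᵢ) / (Σ P·[cation]ᵢ + Σ P·[anion]ₒ)]
Numerator = 1×3.71 + 0.1×150 + 0.58×35.2 = 39.13
Denominator = 1×154 + 0.1×25.8 + 0.58×128 = 230.8
Vm = 61.7 · log₁₀(0.16951) = 61.7 × (-0.7708) = -47.56 mV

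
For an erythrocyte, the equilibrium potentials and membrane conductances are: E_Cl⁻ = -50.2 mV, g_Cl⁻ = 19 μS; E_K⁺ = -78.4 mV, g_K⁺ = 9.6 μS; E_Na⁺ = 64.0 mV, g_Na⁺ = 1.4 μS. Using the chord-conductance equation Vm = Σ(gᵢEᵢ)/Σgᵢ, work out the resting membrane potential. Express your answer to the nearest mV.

-54 mV

Σ gᵢEᵢ = 19·(-50.2) + 9.6·(-78.4) + 1.4·(64.0) = -1616.84
Σ gᵢ = 19 + 9.6 + 1.4 = 30
Vm = -1616.84 / 30 = -53.89 mV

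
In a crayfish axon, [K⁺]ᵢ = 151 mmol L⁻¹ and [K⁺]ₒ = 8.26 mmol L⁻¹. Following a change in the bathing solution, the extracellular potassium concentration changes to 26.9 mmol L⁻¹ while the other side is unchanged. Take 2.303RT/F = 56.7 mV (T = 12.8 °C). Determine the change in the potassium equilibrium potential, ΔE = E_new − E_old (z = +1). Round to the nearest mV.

E_old = (56.7/1)·log₁₀(8.26/151) = -71.56 mV
E_new = (56.7/1)·log₁₀(26.9/151) = -42.48 mV
ΔE = -42.48 − (-71.56) = 29.07 mV

29 mV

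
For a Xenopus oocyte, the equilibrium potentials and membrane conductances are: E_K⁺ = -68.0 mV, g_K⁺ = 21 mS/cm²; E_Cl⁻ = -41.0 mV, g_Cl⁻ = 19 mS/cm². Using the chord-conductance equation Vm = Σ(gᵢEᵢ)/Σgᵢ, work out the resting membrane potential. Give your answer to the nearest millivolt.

-55 mV

Σ gᵢEᵢ = 21·(-68.0) + 19·(-41.0) = -2207.00
Σ gᵢ = 21 + 19 = 40
Vm = -2207.00 / 40 = -55.17 mV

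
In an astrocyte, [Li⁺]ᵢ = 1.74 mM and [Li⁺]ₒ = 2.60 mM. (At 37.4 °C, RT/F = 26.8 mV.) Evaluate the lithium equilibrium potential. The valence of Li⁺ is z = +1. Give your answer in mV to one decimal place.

10.8 mV

E = (26.8/z) · ln([Li⁺]_out/[Li⁺]_in) with z = +1.
= (26.8/1) · ln(2.60/1.74) = 26.80 · ln(1.494)
= 26.80 · (0.4016) = 10.76 mV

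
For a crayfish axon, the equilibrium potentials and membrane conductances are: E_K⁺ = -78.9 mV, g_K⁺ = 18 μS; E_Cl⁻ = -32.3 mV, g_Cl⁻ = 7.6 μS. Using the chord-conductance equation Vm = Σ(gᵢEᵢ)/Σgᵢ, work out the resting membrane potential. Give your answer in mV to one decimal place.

Σ gᵢEᵢ = 18·(-78.9) + 7.6·(-32.3) = -1665.68
Σ gᵢ = 18 + 7.6 = 25.6
Vm = -1665.68 / 25.6 = -65.07 mV

-65.1 mV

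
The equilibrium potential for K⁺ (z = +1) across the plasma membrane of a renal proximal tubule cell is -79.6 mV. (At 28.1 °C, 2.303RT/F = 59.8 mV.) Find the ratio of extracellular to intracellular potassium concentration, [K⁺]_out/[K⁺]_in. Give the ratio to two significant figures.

log₁₀([out]/[in]) = E·z/(59.8) = -79.6 × 1 / 59.8 = -1.3311
[out]/[in] = 10^(-1.3311) = 0.04665

0.047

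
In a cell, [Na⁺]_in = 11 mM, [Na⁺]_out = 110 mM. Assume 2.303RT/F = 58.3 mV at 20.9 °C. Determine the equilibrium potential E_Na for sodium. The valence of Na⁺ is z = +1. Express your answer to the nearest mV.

58 mV

E = (58.3/z) · log₁₀([Na⁺]_out/[Na⁺]_in) with z = +1.
= (58.3/1) · log₁₀(110/11) = 58.30 · log₁₀(10)
= 58.30 · (1.0000) = 58.30 mV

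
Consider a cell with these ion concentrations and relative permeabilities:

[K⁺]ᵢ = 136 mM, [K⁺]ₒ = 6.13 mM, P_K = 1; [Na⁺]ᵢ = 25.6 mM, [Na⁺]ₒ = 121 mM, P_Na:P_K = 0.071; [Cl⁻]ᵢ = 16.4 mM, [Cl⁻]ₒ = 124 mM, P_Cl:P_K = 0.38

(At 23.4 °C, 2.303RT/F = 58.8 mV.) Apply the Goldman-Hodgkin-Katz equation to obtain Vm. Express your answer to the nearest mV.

Vm = 58.8 · log₁₀[(Σ P·[cation]ₒ + Σ P·[anion]ᵢ) / (Σ P·[cation]ᵢ + Σ P·[anion]ₒ)]
Numerator = 1×6.13 + 0.071×121 + 0.38×16.4 = 20.95
Denominator = 1×136 + 0.071×25.6 + 0.38×124 = 184.9
Vm = 58.8 · log₁₀(0.1133) = 58.8 × (-0.9458) = -55.61 mV

-56 mV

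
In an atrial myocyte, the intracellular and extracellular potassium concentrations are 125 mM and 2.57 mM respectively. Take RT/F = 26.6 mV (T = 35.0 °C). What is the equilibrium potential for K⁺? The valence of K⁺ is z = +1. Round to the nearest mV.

-103 mV

E = (26.6/z) · ln([K⁺]_out/[K⁺]_in) with z = +1.
= (26.6/1) · ln(2.57/125) = 26.60 · ln(0.02056)
= 26.60 · (-3.8844) = -103.33 mV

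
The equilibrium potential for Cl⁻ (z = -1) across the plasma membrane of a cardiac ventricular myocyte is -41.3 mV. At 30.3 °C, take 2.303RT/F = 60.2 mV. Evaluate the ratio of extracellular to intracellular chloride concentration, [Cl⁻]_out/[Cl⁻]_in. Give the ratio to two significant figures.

4.9

log₁₀([out]/[in]) = E·z/(60.2) = -41.3 × -1 / 60.2 = 0.6860
[out]/[in] = 10^(0.6860) = 4.853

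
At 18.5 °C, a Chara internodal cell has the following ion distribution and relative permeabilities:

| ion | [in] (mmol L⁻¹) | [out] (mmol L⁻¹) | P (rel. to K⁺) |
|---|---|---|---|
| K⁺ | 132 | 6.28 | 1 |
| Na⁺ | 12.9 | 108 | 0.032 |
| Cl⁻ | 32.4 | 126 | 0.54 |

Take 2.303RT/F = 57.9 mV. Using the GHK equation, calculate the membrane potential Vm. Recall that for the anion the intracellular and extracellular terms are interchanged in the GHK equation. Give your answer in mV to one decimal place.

-50.2 mV

Vm = 57.9 · log₁₀[(Σ P·[cation]ₒ + Σ P·[anion]ᵢ) / (Σ P·[cation]ᵢ + Σ P·[anion]ₒ)]
Numerator = 1×6.28 + 0.032×108 + 0.54×32.4 = 27.23
Denominator = 1×132 + 0.032×12.9 + 0.54×126 = 200.5
Vm = 57.9 · log₁₀(0.13585) = 57.9 × (-0.8669) = -50.20 mV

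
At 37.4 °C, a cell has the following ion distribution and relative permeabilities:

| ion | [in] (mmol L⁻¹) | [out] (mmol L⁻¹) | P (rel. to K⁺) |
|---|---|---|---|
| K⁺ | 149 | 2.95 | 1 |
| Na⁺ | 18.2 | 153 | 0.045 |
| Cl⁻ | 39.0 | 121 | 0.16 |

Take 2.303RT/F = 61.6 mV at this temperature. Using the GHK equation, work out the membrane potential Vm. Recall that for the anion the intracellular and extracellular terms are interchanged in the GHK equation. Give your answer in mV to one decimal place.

-63.0 mV

Vm = 61.6 · log₁₀[(Σ P·[cation]ₒ + Σ P·[anion]ᵢ) / (Σ P·[cation]ᵢ + Σ P·[anion]ₒ)]
Numerator = 1×2.95 + 0.045×153 + 0.16×39.0 = 16.08
Denominator = 1×149 + 0.045×18.2 + 0.16×121 = 169.2
Vm = 61.6 · log₁₀(0.095018) = 61.6 × (-1.0222) = -62.97 mV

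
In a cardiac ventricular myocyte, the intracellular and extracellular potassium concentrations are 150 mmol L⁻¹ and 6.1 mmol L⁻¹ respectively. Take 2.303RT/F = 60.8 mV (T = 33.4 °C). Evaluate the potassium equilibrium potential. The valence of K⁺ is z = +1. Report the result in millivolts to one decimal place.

E = (60.8/z) · log₁₀([K⁺]_out/[K⁺]_in) with z = +1.
= (60.8/1) · log₁₀(6.1/150) = 60.80 · log₁₀(0.04067)
= 60.80 · (-1.3908) = -84.56 mV

-84.6 mV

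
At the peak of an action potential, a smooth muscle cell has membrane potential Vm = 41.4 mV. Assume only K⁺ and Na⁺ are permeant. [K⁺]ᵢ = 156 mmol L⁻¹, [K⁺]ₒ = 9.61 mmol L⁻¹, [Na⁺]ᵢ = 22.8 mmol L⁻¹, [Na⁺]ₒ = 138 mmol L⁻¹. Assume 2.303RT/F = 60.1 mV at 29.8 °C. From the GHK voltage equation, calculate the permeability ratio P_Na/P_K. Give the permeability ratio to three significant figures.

28.3

Let α = P_Na/P_K. GHK: Vm = 60.1·log₁₀[(Kₒ + α·Naₒ)/(Kᵢ + α·Naᵢ)].
10^(Vm/60.1) = 10^(41.4/60.1) = 4.8849
So 4.8849·(Kᵢ + α·Naᵢ) = Kₒ + α·Naₒ → α = (4.8849·156.0 − 9.61) / (138.0 − 4.8849·22.8)
α = (762 − 9.61) / (138.0 − 111.4) = 752.4/26.63 = 28.26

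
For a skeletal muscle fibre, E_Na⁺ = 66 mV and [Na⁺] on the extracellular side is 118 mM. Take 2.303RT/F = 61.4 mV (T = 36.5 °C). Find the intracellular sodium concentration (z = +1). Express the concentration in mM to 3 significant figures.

9.93 mM

Nernst: E = (61.4/1) · log₁₀([out]/[in]), so log₁₀([out]/[in]) = 66.0 × 1 / 61.4 = 1.0749.
[out]/[in] = 10^(1.0749) = 11.88.
[in] = 118 / 11.88 = 9.93 mM.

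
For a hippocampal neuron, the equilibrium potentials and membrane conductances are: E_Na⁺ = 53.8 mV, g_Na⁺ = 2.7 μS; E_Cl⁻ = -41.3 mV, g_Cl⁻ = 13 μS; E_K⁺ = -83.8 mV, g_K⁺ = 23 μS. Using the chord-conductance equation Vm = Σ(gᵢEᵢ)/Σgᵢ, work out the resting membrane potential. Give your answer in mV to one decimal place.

-59.9 mV

Σ gᵢEᵢ = 2.7·(53.8) + 13·(-41.3) + 23·(-83.8) = -2319.04
Σ gᵢ = 2.7 + 13 + 23 = 38.7
Vm = -2319.04 / 38.7 = -59.92 mV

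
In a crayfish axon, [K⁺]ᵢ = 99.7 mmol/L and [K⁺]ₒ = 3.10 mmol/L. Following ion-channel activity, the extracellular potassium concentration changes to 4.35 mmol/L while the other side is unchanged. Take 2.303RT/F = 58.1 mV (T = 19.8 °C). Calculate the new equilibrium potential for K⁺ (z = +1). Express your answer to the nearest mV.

After the shift: [K⁺]_out = 4.35, [K⁺]_in = 99.7 mmol/L.
E_new = (58.1/1)·log₁₀(4.35/99.7) = 58.10 · (-1.3602) = -79.03 mV

-79 mV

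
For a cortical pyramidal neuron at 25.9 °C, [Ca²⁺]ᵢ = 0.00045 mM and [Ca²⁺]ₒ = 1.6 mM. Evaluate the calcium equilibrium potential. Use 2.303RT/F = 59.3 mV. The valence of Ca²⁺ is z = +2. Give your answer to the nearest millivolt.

E = (59.3/z) · log₁₀([Ca²⁺]_out/[Ca²⁺]_in) with z = +2.
= (59.3/2) · log₁₀(1.6/0.00045) = 29.65 · log₁₀(3556)
= 29.65 · (3.5509) = 105.28 mV

105 mV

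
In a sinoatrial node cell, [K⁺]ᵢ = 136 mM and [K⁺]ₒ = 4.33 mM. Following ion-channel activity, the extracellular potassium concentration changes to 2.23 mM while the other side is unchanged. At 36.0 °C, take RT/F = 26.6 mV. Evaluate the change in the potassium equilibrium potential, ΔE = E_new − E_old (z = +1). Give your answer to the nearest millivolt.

-18 mV

E_old = (26.6/1)·ln(4.33/136) = -91.69 mV
E_new = (26.6/1)·ln(2.23/136) = -109.34 mV
ΔE = -109.34 − (-91.69) = -17.65 mV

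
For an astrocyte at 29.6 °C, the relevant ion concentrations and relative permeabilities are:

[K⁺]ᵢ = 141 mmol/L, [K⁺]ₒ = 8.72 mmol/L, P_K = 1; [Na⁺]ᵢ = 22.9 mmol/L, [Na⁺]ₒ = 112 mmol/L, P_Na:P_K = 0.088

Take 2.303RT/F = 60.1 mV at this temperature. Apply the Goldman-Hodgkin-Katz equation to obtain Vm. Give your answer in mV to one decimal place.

-53.3 mV

Vm = 60.1 · log₁₀[(Σ P·[cation]ₒ + Σ P·[anion]ᵢ) / (Σ P·[cation]ᵢ + Σ P·[anion]ₒ)]
Numerator = 1×8.72 + 0.088×112 = 18.58
Denominator = 1×141 + 0.088×22.9 = 143
Vm = 60.1 · log₁₀(0.12989) = 60.1 × (-0.8864) = -53.27 mV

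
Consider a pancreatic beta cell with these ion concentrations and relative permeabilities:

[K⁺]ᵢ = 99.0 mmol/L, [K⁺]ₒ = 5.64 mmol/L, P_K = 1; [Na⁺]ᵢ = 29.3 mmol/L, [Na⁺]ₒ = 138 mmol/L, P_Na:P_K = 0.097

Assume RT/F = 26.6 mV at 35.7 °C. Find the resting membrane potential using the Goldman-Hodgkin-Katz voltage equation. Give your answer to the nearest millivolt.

-45 mV

Vm = 26.6 · ln[(Σ P·[cation]ₒ + Σ P·[anion]ᵢ) / (Σ P·[cation]ᵢ + Σ P·[anion]ₒ)]
Numerator = 1×5.64 + 0.097×138 = 19.03
Denominator = 1×99.0 + 0.097×29.3 = 101.8
Vm = 26.6 · ln(0.18682) = 26.6 × (-1.6776) = -44.62 mV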